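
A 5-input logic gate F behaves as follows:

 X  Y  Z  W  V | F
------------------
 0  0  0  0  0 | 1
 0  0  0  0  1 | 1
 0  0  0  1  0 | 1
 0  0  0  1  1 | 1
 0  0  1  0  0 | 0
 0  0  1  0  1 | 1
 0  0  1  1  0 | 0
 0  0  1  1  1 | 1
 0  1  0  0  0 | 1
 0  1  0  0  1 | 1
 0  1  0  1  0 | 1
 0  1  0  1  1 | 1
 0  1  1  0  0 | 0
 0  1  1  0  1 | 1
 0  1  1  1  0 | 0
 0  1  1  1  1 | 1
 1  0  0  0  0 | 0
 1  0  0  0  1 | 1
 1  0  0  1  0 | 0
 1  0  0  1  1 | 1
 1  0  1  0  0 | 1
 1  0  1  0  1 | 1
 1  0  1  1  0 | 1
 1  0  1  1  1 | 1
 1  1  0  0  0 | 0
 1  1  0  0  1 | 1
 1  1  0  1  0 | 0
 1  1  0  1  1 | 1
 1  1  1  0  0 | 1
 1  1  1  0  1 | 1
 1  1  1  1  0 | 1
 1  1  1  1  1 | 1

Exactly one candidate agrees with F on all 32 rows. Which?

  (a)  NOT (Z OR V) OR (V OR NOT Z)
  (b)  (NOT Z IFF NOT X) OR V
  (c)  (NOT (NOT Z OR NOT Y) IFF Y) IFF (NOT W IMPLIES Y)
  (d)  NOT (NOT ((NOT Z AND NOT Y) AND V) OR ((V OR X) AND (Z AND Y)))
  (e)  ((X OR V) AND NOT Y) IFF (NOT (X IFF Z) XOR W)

b

(a) disagrees with F on (1,0,0,0,0) (formula → 1, table → 0); rule it out.
(c) disagrees with F on (0,0,0,0,0) (formula → 0, table → 1); rule it out.
(d) disagrees with F on (0,0,0,0,0) (formula → 0, table → 1); rule it out.
(e) disagrees with F on (0,0,0,0,1) (formula → 0, table → 1); rule it out.
(b) is the remaining candidate, and it agrees with F on all 32 inputs.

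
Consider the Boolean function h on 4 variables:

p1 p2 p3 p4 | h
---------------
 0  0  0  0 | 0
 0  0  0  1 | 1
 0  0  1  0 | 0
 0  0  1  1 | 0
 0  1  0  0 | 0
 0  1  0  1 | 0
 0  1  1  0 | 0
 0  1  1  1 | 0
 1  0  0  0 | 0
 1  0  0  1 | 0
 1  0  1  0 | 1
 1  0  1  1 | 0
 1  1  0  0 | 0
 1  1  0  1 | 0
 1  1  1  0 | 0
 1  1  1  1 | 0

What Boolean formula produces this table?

The 1-rows are (0,0,0,1), (1,0,1,0). Each contributes one minterm — ¬p1·¬p2·¬p3·p4; p1·¬p2·p3·¬p4 — and their disjunction is a sum-of-products form of h.

h(p1, p2, p3, p4) = (((~p1 & ~p2) & ~p3) & p4) | (((p1 & ~p2) & p3) & ~p4)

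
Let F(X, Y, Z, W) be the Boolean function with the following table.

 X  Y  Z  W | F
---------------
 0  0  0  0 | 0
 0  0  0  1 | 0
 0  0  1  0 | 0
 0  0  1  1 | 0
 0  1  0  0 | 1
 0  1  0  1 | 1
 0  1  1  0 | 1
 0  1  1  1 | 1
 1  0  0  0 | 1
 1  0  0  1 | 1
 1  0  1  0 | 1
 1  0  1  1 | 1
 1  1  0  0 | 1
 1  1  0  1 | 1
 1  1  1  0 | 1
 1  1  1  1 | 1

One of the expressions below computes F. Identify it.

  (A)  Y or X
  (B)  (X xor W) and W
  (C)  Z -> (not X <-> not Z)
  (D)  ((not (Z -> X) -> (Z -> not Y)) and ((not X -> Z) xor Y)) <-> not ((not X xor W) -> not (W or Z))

(B) disagrees with F on (0,0,0,1) (formula → 1, table → 0); rule it out.
(C) disagrees with F on (0,0,0,0) (formula → 1, table → 0); rule it out.
(D) disagrees with F on (0,0,0,0) (formula → 1, table → 0); rule it out.
Only (A) survives; checking it on all 16 rows confirms it matches F.

A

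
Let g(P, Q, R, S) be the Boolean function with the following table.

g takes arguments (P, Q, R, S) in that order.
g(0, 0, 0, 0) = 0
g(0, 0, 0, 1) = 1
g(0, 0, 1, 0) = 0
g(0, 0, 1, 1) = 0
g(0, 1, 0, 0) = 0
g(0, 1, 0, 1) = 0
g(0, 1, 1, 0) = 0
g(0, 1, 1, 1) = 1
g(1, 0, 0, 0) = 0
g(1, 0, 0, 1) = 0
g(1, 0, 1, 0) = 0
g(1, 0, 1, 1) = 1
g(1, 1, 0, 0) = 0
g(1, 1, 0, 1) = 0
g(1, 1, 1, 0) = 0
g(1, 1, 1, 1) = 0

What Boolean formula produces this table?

The 1-rows are (0,0,0,1), (0,1,1,1), (1,0,1,1). Each contributes one minterm — ¬P·¬Q·¬R·S; ¬P·Q·R·S; P·¬Q·R·S — and their disjunction is a sum-of-products form of g.

g(P, Q, R, S) = ((((¬P ∧ ¬Q) ∧ ¬R) ∧ S) ∨ (((¬P ∧ Q) ∧ R) ∧ S)) ∨ (((P ∧ ¬Q) ∧ R) ∧ S)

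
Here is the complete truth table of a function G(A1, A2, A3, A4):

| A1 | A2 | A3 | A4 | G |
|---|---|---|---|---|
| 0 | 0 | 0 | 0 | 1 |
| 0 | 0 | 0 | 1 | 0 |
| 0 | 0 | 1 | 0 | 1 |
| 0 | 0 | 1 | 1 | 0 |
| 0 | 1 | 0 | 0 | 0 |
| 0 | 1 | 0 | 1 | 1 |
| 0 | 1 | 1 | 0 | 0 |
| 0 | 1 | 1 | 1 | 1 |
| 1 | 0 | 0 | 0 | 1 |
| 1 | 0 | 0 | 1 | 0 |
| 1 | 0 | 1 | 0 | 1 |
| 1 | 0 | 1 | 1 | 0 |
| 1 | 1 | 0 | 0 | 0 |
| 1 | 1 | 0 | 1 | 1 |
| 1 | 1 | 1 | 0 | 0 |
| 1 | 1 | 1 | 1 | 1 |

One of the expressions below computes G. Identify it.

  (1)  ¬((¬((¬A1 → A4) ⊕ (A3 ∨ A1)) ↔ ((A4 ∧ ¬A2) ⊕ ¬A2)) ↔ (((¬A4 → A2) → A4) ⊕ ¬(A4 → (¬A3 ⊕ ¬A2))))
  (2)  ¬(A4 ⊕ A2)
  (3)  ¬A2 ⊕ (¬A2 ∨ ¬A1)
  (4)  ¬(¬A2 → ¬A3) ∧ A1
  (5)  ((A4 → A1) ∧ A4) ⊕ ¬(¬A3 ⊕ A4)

(1) fails at (0,0,0,0): the formula yields 0, G is 1.
(3) fails at (0,0,0,0): the formula yields 0, G is 1.
(4) fails at (0,0,0,0): the formula yields 0, G is 1.
(5) fails at (0,0,0,0): the formula yields 0, G is 1.
That leaves (2). Evaluating it on every row reproduces the table of G exactly.

2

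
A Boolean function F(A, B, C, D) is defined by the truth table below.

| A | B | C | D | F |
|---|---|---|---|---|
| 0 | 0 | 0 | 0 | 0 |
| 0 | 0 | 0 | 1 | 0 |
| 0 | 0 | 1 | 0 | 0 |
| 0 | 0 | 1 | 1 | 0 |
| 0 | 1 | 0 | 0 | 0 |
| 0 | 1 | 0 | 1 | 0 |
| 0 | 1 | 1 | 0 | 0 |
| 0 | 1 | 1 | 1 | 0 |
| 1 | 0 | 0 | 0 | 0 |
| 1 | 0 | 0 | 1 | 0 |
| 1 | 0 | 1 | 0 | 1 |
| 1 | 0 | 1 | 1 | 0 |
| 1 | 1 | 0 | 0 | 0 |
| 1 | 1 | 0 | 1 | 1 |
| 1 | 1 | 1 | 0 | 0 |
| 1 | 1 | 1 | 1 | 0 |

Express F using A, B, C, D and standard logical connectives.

Collect the rows where F=1 — (1,0,1,0), (1,1,0,1) — and write one minterm per row: A·¬B·C·¬D, A·B·¬C·D. Their union (logical OR) reproduces the table exactly.

F(A, B, C, D) = (((A and not B) and C) and not D) or (((A and B) and not C) and D)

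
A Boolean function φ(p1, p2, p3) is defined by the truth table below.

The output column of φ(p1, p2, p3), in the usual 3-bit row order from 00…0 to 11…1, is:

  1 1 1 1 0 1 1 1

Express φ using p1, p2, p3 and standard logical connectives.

Only row (1,0,0) gives 0. So φ is 1 everywhere except there — the complement of the minterm p1·¬p2·¬p3.

φ(p1, p2, p3) = ¬((p1 ∧ ¬p2) ∧ ¬p3)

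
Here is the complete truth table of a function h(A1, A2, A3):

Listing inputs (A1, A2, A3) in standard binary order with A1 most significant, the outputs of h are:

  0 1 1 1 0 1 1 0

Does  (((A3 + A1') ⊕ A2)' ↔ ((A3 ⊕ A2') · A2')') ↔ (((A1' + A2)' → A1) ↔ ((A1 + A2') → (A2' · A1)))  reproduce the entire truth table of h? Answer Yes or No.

Test each input against both h and the formula:
  A1=0, A2=0, A3=0: formula gives 0, h = 0 ✓
  A1=0, A2=0, A3=1: formula gives 1, h = 1 ✓
  A1=0, A2=1, A3=0: formula gives 1, h = 1 ✓
  A1=0, A2=1, A3=1: formula gives 1, h = 1 ✓
  A1=1, A2=0, A3=0: formula gives 0, h = 0 ✓
  A1=1, A2=0, A3=1: formula gives 0, but h = 1 ✗
Since they disagree at (1,0,1), the expression is not a correct formula for h.

No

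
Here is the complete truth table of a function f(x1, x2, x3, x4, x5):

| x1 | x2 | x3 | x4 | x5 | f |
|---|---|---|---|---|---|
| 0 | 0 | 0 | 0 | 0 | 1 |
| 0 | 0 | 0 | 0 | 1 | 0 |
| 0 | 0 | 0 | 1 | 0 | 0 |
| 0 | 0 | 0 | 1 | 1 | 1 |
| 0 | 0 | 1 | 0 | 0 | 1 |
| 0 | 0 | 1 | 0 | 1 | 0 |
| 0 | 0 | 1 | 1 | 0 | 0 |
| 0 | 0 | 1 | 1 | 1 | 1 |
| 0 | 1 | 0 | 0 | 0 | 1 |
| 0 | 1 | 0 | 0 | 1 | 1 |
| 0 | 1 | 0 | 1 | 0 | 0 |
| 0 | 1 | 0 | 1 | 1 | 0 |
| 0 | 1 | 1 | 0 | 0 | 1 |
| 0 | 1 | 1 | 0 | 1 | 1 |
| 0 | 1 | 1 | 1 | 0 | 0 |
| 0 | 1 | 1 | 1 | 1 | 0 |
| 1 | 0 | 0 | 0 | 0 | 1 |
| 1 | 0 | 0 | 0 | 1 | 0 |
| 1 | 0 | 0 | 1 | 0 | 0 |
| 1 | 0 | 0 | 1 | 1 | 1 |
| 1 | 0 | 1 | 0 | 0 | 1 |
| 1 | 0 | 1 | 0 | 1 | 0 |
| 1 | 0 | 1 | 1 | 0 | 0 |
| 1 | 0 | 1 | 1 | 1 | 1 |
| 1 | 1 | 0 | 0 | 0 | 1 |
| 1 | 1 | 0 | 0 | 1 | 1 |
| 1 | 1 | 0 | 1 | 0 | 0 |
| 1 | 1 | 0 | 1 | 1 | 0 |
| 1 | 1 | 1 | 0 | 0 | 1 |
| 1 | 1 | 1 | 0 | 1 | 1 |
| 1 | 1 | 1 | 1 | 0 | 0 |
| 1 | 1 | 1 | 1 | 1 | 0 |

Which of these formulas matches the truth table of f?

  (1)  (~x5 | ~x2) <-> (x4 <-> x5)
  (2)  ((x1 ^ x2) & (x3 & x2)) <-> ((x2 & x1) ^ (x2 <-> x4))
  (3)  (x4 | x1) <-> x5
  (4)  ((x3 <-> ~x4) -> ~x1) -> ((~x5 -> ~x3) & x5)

(2): at (0,0,0,0,0) it gives 0, but f = 1 — eliminated.
(3): at (0,1,0,0,1) it gives 0, but f = 1 — eliminated.
(4): at (0,0,0,0,0) it gives 0, but f = 1 — eliminated.
That leaves (1). Evaluating it on every row reproduces the table of f exactly.

1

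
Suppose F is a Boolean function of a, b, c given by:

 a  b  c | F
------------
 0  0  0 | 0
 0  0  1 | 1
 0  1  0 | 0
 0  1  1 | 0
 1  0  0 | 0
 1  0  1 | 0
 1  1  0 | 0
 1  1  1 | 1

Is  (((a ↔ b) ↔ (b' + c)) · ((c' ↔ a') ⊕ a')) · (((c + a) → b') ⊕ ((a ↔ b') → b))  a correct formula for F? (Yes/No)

Evaluate (((a ↔ b) ↔ (b' + c)) · ((c' ↔ a') ⊕ a')) · (((c + a) → b') ⊕ ((a ↔ b') → b)) on each row and compare to F:
  a=0, b=0, c=0: formula gives 0, F = 0 ✓
  a=0, b=0, c=1: formula gives 0, but F = 1 ✗
Row (0,0,1) is a counterexample, so the formula is not equivalent to F.

No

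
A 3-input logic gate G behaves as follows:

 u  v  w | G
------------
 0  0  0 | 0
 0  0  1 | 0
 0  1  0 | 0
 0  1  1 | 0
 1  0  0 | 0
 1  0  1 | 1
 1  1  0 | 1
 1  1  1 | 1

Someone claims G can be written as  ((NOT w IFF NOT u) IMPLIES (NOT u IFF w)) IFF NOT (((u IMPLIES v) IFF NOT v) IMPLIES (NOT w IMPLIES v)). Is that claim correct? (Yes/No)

Test each input against both G and the formula:
  u=0, v=0, w=0: formula gives 0, G = 0 ✓
  u=0, v=0, w=1: formula gives 0, G = 0 ✓
  u=0, v=1, w=0: formula gives 1, but G = 0 ✗
Since they disagree at (0,1,0), the expression is not a correct formula for G.

No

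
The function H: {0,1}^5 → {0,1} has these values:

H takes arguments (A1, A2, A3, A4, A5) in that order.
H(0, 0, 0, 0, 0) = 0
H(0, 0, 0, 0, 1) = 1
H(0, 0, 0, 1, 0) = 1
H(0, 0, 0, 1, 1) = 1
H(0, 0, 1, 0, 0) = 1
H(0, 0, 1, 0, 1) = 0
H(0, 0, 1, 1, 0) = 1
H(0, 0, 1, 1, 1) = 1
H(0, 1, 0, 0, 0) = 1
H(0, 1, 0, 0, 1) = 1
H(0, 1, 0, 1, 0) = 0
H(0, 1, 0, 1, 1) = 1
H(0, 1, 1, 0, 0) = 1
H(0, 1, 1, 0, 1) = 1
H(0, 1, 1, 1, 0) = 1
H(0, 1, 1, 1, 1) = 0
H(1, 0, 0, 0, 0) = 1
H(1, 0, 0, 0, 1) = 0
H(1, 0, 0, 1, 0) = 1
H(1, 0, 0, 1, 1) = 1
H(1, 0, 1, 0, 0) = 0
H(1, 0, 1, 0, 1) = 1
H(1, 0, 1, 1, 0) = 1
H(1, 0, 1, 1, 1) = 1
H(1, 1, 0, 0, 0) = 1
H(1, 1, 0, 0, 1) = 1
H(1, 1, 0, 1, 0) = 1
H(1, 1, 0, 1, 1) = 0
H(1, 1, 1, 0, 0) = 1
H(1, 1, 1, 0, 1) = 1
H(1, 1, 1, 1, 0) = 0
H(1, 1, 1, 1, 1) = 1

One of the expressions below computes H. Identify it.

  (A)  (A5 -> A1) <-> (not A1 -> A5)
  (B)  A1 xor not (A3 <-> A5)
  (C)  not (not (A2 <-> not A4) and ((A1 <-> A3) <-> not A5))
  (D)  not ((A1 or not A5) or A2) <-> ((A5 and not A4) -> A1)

(A) disagrees with H on (0,0,0,0,1) (formula → 0, table → 1); rule it out.
(B) disagrees with H on (0,0,0,1,0) (formula → 0, table → 1); rule it out.
(D) disagrees with H on (0,0,0,0,1) (formula → 0, table → 1); rule it out.
Only (C) survives; checking it on all 32 rows confirms it matches H.

C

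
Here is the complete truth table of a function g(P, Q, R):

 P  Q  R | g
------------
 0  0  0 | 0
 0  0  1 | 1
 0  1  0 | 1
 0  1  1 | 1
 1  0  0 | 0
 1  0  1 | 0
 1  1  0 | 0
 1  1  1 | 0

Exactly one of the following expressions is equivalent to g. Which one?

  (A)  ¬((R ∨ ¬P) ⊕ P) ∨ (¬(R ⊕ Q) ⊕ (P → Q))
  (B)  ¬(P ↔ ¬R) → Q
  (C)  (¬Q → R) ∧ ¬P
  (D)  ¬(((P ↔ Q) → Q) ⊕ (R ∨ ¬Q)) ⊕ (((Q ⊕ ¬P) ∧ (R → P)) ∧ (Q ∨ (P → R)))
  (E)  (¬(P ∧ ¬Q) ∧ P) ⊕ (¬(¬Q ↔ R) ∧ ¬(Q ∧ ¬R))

C

(A): at (0,1,1) it gives 0, but g = 1 — eliminated.
(B): at (1,0,0) it gives 1, but g = 0 — eliminated.
(D): at (0,0,0) it gives 1, but g = 0 — eliminated.
(E): at (0,0,0) it gives 1, but g = 0 — eliminated.
Only (C) survives; checking it on all 8 rows confirms it matches g.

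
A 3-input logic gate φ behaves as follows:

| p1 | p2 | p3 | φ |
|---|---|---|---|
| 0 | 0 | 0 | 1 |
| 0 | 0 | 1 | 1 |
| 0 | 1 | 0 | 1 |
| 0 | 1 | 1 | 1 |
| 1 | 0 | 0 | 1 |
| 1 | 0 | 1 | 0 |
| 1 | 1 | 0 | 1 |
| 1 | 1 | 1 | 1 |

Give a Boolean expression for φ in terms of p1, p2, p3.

φ is 0 on exactly one input, (1,0,1), whose minterm is p1·¬p2·p3. So φ is the negation of that single conjunction.

φ(p1, p2, p3) = not ((p1 and not p2) and p3)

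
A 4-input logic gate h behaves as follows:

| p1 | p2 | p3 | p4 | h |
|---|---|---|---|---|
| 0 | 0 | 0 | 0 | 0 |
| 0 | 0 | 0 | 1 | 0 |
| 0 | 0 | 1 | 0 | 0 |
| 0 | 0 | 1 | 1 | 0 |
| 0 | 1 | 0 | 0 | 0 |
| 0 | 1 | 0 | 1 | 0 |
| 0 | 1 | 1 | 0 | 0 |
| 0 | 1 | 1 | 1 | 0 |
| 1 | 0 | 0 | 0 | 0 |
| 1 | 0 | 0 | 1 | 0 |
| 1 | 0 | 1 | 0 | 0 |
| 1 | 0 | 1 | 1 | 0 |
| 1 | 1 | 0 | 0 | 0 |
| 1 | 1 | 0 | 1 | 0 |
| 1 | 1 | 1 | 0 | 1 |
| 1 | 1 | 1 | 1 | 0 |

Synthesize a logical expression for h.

h(p1, p2, p3, p4) = ((p1 & p2) & p3) & ~p4

h is 1 on exactly one input, (1,1,1,0), whose minterm is p1·p2·p3·¬p4. So h is just that conjunction.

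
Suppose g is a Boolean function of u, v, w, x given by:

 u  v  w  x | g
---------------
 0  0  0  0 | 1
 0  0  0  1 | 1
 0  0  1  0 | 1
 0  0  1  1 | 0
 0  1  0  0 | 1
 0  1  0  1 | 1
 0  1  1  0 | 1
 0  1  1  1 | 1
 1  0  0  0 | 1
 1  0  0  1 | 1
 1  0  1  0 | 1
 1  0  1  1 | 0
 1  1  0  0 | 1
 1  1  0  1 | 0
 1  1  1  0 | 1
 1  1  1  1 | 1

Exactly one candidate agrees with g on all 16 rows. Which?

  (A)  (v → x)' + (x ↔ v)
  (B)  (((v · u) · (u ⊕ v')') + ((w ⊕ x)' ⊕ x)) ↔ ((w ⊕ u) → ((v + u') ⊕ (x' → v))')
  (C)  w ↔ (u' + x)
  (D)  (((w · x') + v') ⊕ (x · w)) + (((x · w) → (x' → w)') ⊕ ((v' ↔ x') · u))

D

(A) disagrees with g on (0,0,0,1) (formula → 0, table → 1); rule it out.
(B) disagrees with g on (0,1,1,0) (formula → 0, table → 1); rule it out.
(C) disagrees with g on (0,0,0,0) (formula → 0, table → 1); rule it out.
(D) is the remaining candidate, and it agrees with g on all 16 inputs.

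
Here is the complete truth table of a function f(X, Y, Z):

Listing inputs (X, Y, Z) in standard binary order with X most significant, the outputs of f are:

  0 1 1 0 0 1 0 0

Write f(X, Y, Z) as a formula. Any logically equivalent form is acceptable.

f(X, Y, Z) = (((not X and not Y) and Z) or ((not X and Y) and not Z)) or ((X and not Y) and Z)

Collect the rows where f=1 — (0,0,1), (0,1,0), (1,0,1) — and write one minterm per row: ¬X·¬Y·Z, ¬X·Y·¬Z, X·¬Y·Z. Their union (logical OR) reproduces the table exactly.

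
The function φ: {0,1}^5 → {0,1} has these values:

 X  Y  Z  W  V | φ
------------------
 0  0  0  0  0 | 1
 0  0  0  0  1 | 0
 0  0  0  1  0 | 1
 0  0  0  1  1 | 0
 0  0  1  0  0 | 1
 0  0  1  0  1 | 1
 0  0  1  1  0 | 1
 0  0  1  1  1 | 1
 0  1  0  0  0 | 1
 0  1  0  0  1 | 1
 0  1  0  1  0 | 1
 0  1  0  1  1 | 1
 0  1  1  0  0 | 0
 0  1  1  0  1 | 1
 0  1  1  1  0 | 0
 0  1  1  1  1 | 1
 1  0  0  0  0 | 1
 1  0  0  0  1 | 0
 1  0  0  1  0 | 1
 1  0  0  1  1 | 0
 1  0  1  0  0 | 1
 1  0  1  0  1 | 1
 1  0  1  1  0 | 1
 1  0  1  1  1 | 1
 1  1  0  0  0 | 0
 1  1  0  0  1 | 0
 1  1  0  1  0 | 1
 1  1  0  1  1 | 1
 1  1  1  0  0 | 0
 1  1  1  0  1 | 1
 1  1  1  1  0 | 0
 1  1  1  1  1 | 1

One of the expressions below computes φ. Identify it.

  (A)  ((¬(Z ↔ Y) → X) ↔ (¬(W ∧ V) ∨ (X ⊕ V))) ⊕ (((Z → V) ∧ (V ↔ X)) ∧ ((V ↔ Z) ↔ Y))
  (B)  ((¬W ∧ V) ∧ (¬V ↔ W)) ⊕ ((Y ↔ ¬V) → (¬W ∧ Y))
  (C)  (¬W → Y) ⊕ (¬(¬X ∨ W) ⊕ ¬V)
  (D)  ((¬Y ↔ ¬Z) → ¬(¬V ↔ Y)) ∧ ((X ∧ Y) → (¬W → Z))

(A) fails at (0,0,0,0,1): the formula yields 1, φ is 0.
(B) fails at (0,0,0,0,1): the formula yields 1, φ is 0.
(C) fails at (0,0,0,1,0): the formula yields 0, φ is 1.
Only (D) survives; checking it on all 32 rows confirms it matches φ.

D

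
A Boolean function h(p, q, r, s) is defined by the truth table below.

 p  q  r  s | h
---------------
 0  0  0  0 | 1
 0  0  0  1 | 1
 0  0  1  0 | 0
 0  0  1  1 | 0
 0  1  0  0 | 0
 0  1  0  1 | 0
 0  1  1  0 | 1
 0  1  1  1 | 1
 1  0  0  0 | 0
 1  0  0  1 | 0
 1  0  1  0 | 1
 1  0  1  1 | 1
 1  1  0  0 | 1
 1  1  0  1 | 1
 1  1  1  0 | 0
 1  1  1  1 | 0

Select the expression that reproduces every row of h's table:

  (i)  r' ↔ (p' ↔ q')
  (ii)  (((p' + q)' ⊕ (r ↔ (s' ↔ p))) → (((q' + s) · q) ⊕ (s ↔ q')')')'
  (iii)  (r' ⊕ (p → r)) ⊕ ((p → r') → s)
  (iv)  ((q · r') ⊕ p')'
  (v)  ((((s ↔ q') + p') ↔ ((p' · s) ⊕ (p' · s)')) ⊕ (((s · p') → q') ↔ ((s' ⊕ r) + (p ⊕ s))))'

(ii) fails at (0,0,0,1): the formula yields 0, h is 1.
(iii) fails at (0,0,0,0): the formula yields 0, h is 1.
(iv) fails at (0,0,0,0): the formula yields 0, h is 1.
(v) fails at (0,0,1,1): the formula yields 1, h is 0.
(i) is the remaining candidate, and it agrees with h on all 16 inputs.

i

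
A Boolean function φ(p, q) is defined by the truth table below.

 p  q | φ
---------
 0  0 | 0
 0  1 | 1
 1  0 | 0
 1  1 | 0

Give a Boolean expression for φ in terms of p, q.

φ(p, q) = ¬p ∧ q

1 only at (0,1): NOT p AND q.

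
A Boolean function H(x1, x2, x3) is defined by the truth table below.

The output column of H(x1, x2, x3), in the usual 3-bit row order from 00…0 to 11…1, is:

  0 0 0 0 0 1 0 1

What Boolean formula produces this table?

H=1 on 2 inputs: (1,0,1), (1,1,1). Reading each as a conjunction of literals (x1·¬x2·x3, x1·x2·x3) and taking the OR gives the canonical DNF.

H(x1, x2, x3) = ((x1 · x2') · x3) + ((x1 · x2) · x3)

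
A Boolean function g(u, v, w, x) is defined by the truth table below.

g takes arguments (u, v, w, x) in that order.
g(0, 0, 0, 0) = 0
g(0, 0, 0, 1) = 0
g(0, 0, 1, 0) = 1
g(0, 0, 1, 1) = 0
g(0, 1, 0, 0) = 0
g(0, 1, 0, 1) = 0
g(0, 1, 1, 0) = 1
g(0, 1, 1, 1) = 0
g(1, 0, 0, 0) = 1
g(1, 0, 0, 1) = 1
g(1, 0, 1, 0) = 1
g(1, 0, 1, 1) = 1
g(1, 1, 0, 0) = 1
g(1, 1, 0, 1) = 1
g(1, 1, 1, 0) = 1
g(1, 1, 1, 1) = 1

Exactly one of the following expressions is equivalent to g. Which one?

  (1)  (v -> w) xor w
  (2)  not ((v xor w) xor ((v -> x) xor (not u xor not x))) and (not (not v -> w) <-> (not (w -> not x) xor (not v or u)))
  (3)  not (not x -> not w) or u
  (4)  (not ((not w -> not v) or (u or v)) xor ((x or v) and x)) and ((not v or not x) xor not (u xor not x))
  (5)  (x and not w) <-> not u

3

(1) disagrees with g on (0,0,0,0) (formula → 1, table → 0); rule it out.
(2) disagrees with g on (0,0,0,1) (formula → 1, table → 0); rule it out.
(4) disagrees with g on (0,0,1,0) (formula → 0, table → 1); rule it out.
(5) disagrees with g on (0,0,0,1) (formula → 1, table → 0); rule it out.
(3) is the remaining candidate, and it agrees with g on all 16 inputs.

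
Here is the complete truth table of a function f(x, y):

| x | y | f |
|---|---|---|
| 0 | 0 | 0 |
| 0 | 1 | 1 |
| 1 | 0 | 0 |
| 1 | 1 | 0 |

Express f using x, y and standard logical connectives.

1 only at (0,1): NOT x AND y.

f(x, y) = not x and y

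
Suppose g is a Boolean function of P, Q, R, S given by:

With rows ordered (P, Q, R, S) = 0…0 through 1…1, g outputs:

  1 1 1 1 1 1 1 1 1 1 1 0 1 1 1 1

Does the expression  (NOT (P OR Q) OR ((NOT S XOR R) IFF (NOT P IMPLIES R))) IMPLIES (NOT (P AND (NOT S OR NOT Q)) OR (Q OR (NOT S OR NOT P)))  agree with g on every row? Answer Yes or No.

Test each input against both g and the formula:
  P=0, Q=0, R=0, S=0: formula gives 1, g = 1 ✓
  P=0, Q=0, R=0, S=1: formula gives 1, g = 1 ✓
  P=0, Q=0, R=1, S=0: formula gives 1, g = 1 ✓
  P=0, Q=0, R=1, S=1: formula gives 1, g = 1 ✓
  …and likewise for the remaining 12 rows.
All 16 rows match — the expression computes g exactly.

Yes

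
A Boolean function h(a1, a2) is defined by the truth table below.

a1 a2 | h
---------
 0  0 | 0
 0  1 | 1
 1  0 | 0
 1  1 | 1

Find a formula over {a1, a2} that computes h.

h(a1, a2) = (a1' · a2) + (a1 · a2)

Collect the rows where h=1 — (0,1), (1,1) — and write one minterm per row: ¬a1·a2, a1·a2. Their union (logical OR) reproduces the table exactly.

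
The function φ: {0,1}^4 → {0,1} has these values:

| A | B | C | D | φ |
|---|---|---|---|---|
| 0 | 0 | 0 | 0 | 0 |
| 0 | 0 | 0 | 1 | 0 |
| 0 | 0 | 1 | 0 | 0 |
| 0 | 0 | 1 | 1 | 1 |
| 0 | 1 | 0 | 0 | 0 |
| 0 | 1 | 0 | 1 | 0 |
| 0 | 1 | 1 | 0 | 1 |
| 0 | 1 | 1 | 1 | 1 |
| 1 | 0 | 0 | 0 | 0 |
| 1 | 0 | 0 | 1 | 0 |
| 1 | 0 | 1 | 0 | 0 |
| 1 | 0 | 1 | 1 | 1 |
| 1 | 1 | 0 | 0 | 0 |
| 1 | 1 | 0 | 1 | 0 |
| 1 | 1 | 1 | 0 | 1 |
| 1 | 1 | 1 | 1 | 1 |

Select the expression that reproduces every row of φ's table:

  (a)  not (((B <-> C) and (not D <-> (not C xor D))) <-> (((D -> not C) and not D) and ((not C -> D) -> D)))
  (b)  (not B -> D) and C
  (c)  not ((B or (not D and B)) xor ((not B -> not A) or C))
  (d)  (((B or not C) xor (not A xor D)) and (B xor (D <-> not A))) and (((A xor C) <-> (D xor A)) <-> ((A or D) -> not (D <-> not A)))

(a) fails at (0,0,0,1): the formula yields 1, φ is 0.
(c) fails at (0,0,1,1): the formula yields 0, φ is 1.
(d) fails at (0,0,0,1): the formula yields 1, φ is 0.
(b) is the remaining candidate, and it agrees with φ on all 16 inputs.

b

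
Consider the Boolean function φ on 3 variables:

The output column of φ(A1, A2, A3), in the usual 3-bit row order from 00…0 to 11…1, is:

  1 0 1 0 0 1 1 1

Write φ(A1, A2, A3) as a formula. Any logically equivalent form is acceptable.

φ(A1, A2, A3) = not ((((not A1 and not A2) and A3) or ((not A1 and A2) and A3)) or ((A1 and not A2) and not A3))

There are just 3 zero rows: (0,0,1), (0,1,1), (1,0,0). Their minterms are ¬A1·¬A2·A3, ¬A1·A2·A3, A1·¬A2·¬A3; the OR of those covers precisely the 0-outputs, and negating it yields φ.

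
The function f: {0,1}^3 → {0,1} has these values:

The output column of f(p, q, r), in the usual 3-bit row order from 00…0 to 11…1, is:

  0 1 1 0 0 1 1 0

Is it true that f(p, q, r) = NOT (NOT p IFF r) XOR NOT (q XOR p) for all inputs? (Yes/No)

Yes

Check the formula against f row by row:
  p=0, q=0, r=0: formula gives 0, f = 0 ✓
  p=0, q=0, r=1: formula gives 1, f = 1 ✓
  p=0, q=1, r=0: formula gives 1, f = 1 ✓
  p=0, q=1, r=1: formula gives 0, f = 0 ✓
  p=1, q=0, r=0: formula gives 0, f = 0 ✓
  …and likewise for the remaining 3 rows.
Every row agrees, so the formula is equivalent.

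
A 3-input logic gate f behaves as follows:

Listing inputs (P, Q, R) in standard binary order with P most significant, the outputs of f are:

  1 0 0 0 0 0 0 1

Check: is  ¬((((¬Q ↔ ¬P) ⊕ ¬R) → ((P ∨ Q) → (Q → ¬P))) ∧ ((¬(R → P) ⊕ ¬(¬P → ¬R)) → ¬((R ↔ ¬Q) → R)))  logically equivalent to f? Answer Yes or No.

No

Check the formula against f row by row:
  P=0, Q=0, R=0: formula gives 0, but f = 1 ✗
A single disagreement suffices: at (0,0,0) they differ, so the formula does not compute f.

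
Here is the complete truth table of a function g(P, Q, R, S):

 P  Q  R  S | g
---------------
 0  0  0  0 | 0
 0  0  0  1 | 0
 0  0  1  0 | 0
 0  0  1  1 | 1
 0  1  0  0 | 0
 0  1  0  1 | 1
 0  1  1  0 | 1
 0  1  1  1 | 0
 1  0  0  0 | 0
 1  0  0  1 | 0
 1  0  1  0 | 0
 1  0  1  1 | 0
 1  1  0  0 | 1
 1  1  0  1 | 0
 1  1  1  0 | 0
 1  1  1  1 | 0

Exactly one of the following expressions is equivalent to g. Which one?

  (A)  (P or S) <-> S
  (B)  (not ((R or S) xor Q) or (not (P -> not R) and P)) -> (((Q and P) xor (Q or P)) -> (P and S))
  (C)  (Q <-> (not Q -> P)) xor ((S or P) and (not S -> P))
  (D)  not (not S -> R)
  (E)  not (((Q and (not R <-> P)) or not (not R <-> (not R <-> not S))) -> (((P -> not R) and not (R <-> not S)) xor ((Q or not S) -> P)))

E

(A): at (0,0,0,0) it gives 1, but g = 0 — eliminated.
(B): at (0,0,0,0) it gives 1, but g = 0 — eliminated.
(C): at (0,0,0,0) it gives 1, but g = 0 — eliminated.
(D): at (0,0,0,0) it gives 1, but g = 0 — eliminated.
That leaves (E). Evaluating it on every row reproduces the table of g exactly.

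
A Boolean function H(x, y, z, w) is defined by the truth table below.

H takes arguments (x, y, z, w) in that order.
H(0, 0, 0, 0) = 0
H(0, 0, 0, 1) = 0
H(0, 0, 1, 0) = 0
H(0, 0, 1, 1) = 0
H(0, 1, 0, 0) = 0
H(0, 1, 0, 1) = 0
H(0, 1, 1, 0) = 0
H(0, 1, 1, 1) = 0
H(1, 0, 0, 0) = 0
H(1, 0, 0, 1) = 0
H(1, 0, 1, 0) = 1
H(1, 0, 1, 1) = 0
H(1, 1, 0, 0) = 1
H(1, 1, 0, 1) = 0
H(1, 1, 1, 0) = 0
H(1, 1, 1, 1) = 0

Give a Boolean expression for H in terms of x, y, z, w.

H(x, y, z, w) = (((x AND NOT y) AND z) AND NOT w) OR (((x AND y) AND NOT z) AND NOT w)

The 1-rows are (1,0,1,0), (1,1,0,0). Each contributes one minterm — x·¬y·z·¬w; x·y·¬z·¬w — and their disjunction is a sum-of-products form of H.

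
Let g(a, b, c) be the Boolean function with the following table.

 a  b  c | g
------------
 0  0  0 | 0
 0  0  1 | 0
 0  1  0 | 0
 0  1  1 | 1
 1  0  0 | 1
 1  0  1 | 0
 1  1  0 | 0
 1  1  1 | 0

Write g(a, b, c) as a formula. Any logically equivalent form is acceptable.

The 1-rows are (0,1,1), (1,0,0). Each contributes one minterm — ¬a·b·c; a·¬b·¬c — and their disjunction is a sum-of-products form of g.

g(a, b, c) = ((¬a ∧ b) ∧ c) ∨ ((a ∧ ¬b) ∧ ¬c)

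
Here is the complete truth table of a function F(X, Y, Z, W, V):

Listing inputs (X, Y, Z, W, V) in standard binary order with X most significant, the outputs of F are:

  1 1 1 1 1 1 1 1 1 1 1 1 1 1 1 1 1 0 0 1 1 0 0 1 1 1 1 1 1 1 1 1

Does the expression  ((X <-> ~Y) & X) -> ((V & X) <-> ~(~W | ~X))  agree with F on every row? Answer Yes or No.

Yes

Evaluate ((X <-> ~Y) & X) -> ((V & X) <-> ~(~W | ~X)) on each row and compare to F:
  X=0, Y=0, Z=0, W=0, V=0: formula gives 1, F = 1 ✓
  X=0, Y=0, Z=0, W=0, V=1: formula gives 1, F = 1 ✓
  X=0, Y=0, Z=0, W=1, V=0: formula gives 1, F = 1 ✓
  X=0, Y=0, Z=0, W=1, V=1: formula gives 1, F = 1 ✓
  …and likewise for the remaining 28 rows.
No disagreement on any input; they are logically equivalent.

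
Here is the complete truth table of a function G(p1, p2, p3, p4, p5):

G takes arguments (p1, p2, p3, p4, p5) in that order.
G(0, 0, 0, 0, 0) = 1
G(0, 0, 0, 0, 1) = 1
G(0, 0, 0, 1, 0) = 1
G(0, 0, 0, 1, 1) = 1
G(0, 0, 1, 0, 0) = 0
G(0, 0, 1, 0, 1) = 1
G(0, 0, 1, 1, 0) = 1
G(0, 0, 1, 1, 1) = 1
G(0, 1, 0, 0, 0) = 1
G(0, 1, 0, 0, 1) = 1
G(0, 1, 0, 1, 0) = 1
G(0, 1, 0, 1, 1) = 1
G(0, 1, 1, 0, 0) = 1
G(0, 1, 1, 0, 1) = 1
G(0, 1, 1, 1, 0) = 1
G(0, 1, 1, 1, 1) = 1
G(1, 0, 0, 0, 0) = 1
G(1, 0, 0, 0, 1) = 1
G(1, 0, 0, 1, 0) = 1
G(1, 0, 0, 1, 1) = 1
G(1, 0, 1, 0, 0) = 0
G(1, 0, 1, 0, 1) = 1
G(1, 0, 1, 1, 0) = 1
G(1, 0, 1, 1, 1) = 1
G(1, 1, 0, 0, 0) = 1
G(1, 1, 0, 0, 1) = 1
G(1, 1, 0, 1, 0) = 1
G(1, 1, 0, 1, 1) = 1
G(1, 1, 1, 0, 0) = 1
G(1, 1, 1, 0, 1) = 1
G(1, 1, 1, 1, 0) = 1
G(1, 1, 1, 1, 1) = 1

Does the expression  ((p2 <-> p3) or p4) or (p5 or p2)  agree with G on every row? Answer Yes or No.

Yes

Evaluate ((p2 <-> p3) or p4) or (p5 or p2) on each row and compare to G:
  p1=0, p2=0, p3=0, p4=0, p5=0: formula gives 1, G = 1 ✓
  p1=0, p2=0, p3=0, p4=0, p5=1: formula gives 1, G = 1 ✓
  p1=0, p2=0, p3=0, p4=1, p5=0: formula gives 1, G = 1 ✓
  p1=0, p2=0, p3=0, p4=1, p5=1: formula gives 1, G = 1 ✓
  …and likewise for the remaining 28 rows.
All 32 rows match — the expression computes G exactly.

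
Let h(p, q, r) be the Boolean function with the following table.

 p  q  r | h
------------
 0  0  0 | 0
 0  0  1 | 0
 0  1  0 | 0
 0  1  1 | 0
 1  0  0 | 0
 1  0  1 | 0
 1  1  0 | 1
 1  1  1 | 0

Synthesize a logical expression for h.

Only row (1,1,0) gives 1. That row's minterm p·q·¬r is h directly.

h(p, q, r) = (p ∧ q) ∧ ¬r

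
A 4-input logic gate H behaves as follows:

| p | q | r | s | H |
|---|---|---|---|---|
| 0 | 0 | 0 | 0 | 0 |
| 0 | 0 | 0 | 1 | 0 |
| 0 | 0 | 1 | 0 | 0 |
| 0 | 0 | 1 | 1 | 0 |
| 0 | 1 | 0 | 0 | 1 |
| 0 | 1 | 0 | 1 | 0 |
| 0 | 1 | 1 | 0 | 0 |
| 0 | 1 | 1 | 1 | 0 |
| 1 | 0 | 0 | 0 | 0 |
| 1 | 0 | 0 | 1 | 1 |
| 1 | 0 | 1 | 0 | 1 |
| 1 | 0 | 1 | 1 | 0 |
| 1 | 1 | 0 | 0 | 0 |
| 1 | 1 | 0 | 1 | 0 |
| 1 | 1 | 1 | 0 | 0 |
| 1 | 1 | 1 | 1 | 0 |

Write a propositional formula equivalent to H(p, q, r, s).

The 1-rows are (0,1,0,0), (1,0,0,1), (1,0,1,0). Each contributes one minterm — ¬p·q·¬r·¬s; p·¬q·¬r·s; p·¬q·r·¬s — and their disjunction is a sum-of-products form of H.

H(p, q, r, s) = ((((~p & q) & ~r) & ~s) | (((p & ~q) & ~r) & s)) | (((p & ~q) & r) & ~s)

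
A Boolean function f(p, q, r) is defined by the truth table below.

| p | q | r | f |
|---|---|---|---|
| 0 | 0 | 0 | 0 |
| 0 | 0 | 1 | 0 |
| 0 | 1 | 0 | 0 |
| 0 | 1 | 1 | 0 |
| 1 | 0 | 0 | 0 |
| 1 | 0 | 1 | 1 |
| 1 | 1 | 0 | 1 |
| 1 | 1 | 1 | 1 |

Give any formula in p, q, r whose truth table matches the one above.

f(p, q, r) = (((p AND NOT q) AND r) OR ((p AND q) AND NOT r)) OR ((p AND q) AND r)

Collect the rows where f=1 — (1,0,1), (1,1,0), (1,1,1) — and write one minterm per row: p·¬q·r, p·q·¬r, p·q·r. Their union (logical OR) reproduces the table exactly.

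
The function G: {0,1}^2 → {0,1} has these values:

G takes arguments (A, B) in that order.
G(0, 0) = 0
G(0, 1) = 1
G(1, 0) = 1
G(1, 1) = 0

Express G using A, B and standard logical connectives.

G(A, B) = A xor B

The output is 1 exactly when an odd number of inputs are 1 — the 2-way XOR (parity).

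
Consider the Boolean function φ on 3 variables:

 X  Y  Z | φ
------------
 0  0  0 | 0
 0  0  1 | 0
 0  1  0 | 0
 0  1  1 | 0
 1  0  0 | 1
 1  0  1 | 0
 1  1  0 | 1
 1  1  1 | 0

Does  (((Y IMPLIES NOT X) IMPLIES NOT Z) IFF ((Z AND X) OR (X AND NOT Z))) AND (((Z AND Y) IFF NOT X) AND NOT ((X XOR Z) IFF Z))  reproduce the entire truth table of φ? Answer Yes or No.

Yes

Evaluate (((Y IMPLIES NOT X) IMPLIES NOT Z) IFF ((Z AND X) OR (X AND NOT Z))) AND (((Z AND Y) IFF NOT X) AND NOT ((X XOR Z) IFF Z)) on each row and compare to φ:
  X=0, Y=0, Z=0: formula gives 0, φ = 0 ✓
  X=0, Y=0, Z=1: formula gives 0, φ = 0 ✓
  X=0, Y=1, Z=0: formula gives 0, φ = 0 ✓
  X=0, Y=1, Z=1: formula gives 0, φ = 0 ✓
  X=1, Y=0, Z=0: formula gives 1, φ = 1 ✓
  … (the remaining 3 rows also agree.)
Every row agrees, so the formula is equivalent.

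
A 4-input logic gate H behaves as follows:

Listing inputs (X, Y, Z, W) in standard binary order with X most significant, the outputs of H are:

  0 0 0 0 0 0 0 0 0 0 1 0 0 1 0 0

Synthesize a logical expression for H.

H=1 on 2 inputs: (1,0,1,0), (1,1,0,1). Reading each as a conjunction of literals (X·¬Y·Z·¬W, X·Y·¬Z·W) and taking the OR gives the canonical DNF.

H(X, Y, Z, W) = (((X ∧ ¬Y) ∧ Z) ∧ ¬W) ∨ (((X ∧ Y) ∧ ¬Z) ∧ W)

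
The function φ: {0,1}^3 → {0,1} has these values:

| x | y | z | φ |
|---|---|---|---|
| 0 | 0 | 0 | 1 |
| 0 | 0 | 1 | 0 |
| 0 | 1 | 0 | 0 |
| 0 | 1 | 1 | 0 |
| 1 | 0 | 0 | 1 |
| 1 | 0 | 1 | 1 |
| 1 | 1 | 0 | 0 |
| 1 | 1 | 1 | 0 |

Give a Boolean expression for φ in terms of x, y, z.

φ(x, y, z) = (((NOT x AND NOT y) AND NOT z) OR ((x AND NOT y) AND NOT z)) OR ((x AND NOT y) AND z)

The 1-rows are (0,0,0), (1,0,0), (1,0,1). Each contributes one minterm — ¬x·¬y·¬z; x·¬y·¬z; x·¬y·z — and their disjunction is a sum-of-products form of φ.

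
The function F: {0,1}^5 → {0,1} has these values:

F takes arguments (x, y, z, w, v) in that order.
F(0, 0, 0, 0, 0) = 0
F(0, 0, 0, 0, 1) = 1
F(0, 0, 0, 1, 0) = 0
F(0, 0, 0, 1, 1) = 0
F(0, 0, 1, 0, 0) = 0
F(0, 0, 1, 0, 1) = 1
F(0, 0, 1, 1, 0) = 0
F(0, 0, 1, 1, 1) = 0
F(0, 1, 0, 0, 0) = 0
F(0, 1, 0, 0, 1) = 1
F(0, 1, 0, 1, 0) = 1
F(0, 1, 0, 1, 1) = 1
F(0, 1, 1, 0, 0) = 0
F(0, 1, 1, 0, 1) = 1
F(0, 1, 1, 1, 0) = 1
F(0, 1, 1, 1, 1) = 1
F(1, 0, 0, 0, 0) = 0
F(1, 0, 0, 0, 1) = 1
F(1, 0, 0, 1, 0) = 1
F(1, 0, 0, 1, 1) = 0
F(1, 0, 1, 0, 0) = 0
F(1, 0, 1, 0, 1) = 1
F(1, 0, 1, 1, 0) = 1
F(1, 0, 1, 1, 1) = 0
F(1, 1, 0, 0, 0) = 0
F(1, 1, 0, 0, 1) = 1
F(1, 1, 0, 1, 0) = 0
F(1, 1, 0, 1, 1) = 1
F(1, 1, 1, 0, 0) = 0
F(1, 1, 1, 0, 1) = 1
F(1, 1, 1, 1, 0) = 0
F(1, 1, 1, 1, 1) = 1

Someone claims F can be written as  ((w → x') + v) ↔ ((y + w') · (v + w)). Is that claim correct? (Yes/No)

Yes

Test each input against both F and the formula:
  x=0, y=0, z=0, w=0, v=0: formula gives 0, F = 0 ✓
  x=0, y=0, z=0, w=0, v=1: formula gives 1, F = 1 ✓
  x=0, y=0, z=0, w=1, v=0: formula gives 0, F = 0 ✓
  x=0, y=0, z=0, w=1, v=1: formula gives 0, F = 0 ✓
  … (the remaining 28 rows also agree.)
No disagreement on any input; they are logically equivalent.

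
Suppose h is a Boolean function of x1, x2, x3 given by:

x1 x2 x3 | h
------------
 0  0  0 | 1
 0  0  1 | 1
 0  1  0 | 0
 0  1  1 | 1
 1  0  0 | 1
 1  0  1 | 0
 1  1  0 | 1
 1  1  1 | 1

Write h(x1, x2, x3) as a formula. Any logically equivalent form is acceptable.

h(x1, x2, x3) = not (((not x1 and x2) and not x3) or ((x1 and not x2) and x3))

h is 0 on only 2 rows — (0,1,0), (1,0,1). Writing each as a minterm (¬x1·x2·¬x3, x1·¬x2·x3) and OR-ing them characterizes exactly where h=0, so h is the negation of that disjunction.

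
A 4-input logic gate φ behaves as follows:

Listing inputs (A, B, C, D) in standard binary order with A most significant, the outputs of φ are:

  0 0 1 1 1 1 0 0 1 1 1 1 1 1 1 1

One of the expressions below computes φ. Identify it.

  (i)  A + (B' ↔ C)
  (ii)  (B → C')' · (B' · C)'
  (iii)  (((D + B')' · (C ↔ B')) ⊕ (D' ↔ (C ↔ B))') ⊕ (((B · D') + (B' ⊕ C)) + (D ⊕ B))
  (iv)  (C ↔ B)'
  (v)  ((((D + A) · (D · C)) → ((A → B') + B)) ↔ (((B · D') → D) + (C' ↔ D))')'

i

(ii) fails at (0,0,1,0): the formula yields 0, φ is 1.
(iii) fails at (0,0,0,0): the formula yields 1, φ is 0.
(iv) fails at (1,0,0,0): the formula yields 0, φ is 1.
(v) fails at (0,0,0,0): the formula yields 1, φ is 0.
(i) is the remaining candidate, and it agrees with φ on all 16 inputs.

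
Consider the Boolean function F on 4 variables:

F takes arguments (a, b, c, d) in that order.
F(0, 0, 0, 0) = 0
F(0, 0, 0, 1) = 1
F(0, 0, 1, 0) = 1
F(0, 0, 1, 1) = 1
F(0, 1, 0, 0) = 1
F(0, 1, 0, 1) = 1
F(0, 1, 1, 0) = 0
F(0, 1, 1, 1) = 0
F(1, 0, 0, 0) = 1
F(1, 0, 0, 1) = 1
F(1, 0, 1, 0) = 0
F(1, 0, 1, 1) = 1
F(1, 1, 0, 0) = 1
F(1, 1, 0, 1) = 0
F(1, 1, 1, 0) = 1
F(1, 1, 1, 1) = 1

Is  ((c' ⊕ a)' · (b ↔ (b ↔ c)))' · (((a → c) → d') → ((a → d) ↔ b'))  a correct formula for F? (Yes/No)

Check the formula against F row by row:
  a=0, b=0, c=0, d=0: formula gives 1, but F = 0 ✗
Since they disagree at (0,0,0,0), the expression is not a correct formula for F.

No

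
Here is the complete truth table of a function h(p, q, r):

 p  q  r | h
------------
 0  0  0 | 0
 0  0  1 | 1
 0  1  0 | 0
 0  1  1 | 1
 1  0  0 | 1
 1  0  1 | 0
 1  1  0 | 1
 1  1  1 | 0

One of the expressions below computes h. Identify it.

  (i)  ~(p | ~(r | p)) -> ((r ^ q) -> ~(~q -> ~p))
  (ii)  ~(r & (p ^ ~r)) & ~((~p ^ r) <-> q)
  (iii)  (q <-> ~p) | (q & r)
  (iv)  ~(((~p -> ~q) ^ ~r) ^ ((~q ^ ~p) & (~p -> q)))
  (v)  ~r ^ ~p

(i): at (0,0,0) it gives 1, but h = 0 — eliminated.
(ii): at (0,0,0) it gives 1, but h = 0 — eliminated.
(iii): at (0,0,1) it gives 0, but h = 1 — eliminated.
(iv): at (0,0,0) it gives 1, but h = 0 — eliminated.
Only (v) survives; checking it on all 8 rows confirms it matches h.

v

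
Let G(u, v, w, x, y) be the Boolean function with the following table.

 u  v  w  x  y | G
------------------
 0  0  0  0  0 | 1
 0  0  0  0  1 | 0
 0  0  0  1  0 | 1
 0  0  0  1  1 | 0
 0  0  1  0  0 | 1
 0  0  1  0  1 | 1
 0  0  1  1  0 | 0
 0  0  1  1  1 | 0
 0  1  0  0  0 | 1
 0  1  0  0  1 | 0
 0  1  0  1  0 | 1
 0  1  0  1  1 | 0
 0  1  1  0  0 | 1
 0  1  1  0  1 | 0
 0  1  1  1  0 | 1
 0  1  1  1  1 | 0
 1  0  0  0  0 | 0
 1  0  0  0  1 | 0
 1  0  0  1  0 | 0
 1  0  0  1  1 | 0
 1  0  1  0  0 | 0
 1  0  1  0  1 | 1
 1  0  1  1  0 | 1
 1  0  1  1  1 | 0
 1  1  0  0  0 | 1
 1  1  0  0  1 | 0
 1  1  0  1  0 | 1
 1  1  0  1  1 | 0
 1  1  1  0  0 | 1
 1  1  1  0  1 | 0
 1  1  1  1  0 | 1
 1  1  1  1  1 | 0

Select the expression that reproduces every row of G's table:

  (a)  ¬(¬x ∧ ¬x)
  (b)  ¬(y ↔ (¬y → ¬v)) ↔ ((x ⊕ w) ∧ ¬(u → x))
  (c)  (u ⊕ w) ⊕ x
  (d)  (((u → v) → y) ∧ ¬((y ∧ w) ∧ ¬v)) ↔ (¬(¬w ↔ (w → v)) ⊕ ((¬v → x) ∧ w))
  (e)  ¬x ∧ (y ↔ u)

d

(a) fails at (0,0,0,0,0): the formula yields 0, G is 1.
(b) fails at (0,0,0,0,0): the formula yields 0, G is 1.
(c) fails at (0,0,0,0,0): the formula yields 0, G is 1.
(e) fails at (0,0,0,1,0): the formula yields 0, G is 1.
(d) is the remaining candidate, and it agrees with G on all 32 inputs.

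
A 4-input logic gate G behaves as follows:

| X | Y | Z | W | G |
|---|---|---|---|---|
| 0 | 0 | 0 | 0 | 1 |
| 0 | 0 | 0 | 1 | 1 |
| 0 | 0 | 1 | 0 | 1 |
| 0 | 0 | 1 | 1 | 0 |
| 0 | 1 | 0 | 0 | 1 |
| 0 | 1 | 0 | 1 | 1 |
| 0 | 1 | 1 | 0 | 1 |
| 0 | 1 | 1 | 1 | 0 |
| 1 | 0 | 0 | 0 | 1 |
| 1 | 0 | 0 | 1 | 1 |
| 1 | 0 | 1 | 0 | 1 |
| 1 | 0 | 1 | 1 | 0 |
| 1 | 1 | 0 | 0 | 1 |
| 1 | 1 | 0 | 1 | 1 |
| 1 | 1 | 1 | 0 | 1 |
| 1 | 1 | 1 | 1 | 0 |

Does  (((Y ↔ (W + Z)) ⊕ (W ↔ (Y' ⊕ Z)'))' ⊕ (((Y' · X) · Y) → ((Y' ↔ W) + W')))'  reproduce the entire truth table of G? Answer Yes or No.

Evaluate (((Y ↔ (W + Z)) ⊕ (W ↔ (Y' ⊕ Z)'))' ⊕ (((Y' · X) · Y) → ((Y' ↔ W) + W')))' on each row and compare to G:
  X=0, Y=0, Z=0, W=0: formula gives 1, G = 1 ✓
  X=0, Y=0, Z=0, W=1: formula gives 1, G = 1 ✓
  X=0, Y=0, Z=1, W=0: formula gives 1, G = 1 ✓
  X=0, Y=0, Z=1, W=1: formula gives 0, G = 0 ✓
  … (the remaining 12 rows also agree.)
Every row agrees, so the formula is equivalent.

Yes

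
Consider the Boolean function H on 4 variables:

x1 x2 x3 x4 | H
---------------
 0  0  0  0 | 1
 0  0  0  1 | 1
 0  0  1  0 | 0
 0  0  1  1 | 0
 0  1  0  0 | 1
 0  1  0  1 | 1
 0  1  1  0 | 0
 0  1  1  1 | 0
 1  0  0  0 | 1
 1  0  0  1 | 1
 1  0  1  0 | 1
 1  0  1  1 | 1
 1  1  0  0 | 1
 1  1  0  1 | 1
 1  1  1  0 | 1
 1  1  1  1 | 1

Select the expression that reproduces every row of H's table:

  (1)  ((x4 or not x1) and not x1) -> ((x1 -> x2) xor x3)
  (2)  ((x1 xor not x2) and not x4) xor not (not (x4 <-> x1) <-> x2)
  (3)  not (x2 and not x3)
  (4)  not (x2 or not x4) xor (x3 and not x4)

(2) disagrees with H on (0,0,1,0) (formula → 1, table → 0); rule it out.
(3) disagrees with H on (0,0,1,0) (formula → 1, table → 0); rule it out.
(4) disagrees with H on (0,0,0,0) (formula → 0, table → 1); rule it out.
(1) is the remaining candidate, and it agrees with H on all 16 inputs.

1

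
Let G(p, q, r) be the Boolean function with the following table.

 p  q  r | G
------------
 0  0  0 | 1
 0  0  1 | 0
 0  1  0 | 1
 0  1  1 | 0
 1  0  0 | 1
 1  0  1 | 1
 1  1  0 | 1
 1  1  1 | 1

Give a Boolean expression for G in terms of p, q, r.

G(p, q, r) = ~(((~p & ~q) & r) | ((~p & q) & r))

G is 0 on only 2 rows — (0,0,1), (0,1,1). Writing each as a minterm (¬p·¬q·r, ¬p·q·r) and OR-ing them characterizes exactly where G=0, so G is the negation of that disjunction.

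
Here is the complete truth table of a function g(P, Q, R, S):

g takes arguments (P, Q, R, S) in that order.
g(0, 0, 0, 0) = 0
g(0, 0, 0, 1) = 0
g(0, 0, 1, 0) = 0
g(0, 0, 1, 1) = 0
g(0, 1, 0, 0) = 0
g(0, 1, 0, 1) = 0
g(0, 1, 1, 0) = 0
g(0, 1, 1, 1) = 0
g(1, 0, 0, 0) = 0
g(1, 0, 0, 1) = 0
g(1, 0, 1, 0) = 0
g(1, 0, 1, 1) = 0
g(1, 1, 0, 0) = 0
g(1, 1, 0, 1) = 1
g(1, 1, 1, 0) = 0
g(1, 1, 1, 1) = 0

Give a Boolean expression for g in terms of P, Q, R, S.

g is 1 on exactly one input, (1,1,0,1), whose minterm is P·Q·¬R·S. So g is just that conjunction.

g(P, Q, R, S) = ((P ∧ Q) ∧ ¬R) ∧ S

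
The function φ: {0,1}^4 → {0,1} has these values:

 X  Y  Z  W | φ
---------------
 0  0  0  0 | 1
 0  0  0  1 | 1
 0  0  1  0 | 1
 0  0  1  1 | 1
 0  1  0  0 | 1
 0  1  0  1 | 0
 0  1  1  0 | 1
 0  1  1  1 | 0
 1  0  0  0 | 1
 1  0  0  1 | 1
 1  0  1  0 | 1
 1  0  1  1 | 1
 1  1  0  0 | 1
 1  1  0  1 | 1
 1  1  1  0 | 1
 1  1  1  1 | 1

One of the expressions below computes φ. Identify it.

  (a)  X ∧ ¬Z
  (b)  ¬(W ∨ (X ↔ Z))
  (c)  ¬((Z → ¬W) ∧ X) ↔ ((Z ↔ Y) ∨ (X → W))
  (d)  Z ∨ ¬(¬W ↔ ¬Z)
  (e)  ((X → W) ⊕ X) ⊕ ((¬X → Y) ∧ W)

e

(a): at (0,0,0,0) it gives 0, but φ = 1 — eliminated.
(b): at (0,0,0,0) it gives 0, but φ = 1 — eliminated.
(c): at (0,1,0,1) it gives 1, but φ = 0 — eliminated.
(d): at (0,0,0,0) it gives 0, but φ = 1 — eliminated.
Only (e) survives; checking it on all 16 rows confirms it matches φ.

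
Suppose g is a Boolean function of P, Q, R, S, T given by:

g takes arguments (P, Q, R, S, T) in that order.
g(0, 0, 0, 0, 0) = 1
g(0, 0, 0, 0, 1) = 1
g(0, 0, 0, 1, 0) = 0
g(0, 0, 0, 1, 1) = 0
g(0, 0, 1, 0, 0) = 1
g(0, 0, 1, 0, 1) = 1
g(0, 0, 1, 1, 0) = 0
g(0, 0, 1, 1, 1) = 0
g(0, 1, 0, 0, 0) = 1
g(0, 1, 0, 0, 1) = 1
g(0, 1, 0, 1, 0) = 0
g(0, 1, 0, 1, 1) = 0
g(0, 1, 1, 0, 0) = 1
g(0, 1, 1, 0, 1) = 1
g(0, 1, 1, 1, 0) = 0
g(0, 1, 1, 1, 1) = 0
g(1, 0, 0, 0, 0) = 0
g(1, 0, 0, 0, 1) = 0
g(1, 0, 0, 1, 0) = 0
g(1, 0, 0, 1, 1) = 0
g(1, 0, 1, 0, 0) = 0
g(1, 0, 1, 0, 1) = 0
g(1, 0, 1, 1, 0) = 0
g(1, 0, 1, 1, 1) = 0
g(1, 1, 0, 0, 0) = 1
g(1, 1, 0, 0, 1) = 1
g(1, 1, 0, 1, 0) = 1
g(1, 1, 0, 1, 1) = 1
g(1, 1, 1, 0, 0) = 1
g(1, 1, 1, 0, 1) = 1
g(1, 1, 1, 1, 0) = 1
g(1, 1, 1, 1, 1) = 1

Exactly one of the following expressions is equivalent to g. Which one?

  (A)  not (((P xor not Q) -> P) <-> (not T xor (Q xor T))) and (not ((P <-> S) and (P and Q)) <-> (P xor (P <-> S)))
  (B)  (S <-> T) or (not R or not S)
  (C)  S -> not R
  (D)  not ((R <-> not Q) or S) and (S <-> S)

A

(B) fails at (0,0,0,1,0): the formula yields 1, g is 0.
(C) fails at (0,0,0,1,0): the formula yields 1, g is 0.
(D) fails at (0,0,1,0,0): the formula yields 0, g is 1.
That leaves (A). Evaluating it on every row reproduces the table of g exactly.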